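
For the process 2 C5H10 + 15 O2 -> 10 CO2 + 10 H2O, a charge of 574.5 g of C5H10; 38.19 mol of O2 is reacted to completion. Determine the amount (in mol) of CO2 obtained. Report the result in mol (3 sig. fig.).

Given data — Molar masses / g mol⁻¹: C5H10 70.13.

25.5 mol

n(C5H10) = 574.5 / 70.13 = 8.192 mol
n(O2) = 38.19 mol
n/ν for C5H10 = 8.192/2 = 4.096
n/ν for O2 = 38.19/15 = 2.546
Smallest n/ν is O2 → limiting reagent.
n(CO2) = (10/15) × 38.19 = 25.46 mol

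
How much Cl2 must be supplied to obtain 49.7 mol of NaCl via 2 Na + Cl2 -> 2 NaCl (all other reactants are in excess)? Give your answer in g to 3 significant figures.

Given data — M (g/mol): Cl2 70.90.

1760 g

n(NaCl) = 49.70 mol
n(Cl2) = (1/2) × 49.70 = 24.85 mol
mass = 24.85 × 70.90 = 1762 g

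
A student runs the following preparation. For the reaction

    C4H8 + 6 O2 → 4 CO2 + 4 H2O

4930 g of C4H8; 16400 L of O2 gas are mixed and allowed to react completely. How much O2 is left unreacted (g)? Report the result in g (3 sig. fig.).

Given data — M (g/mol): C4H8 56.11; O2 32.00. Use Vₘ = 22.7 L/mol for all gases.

n(C4H8) = 4930 / 56.11 = 87.86 mol
n(O2) = 16400 / 22.7 = 722.5 mol
n/ν → C4H8: 87.86, O2: 120.4; C4H8 is limiting.
O2 consumed = (6/1) × 87.86 = 527.2 mol
O2 remaining = 722.5 − 527.2 = 195.3 mol
mass = 195.3 × 32.00 = 6250 g

6250 g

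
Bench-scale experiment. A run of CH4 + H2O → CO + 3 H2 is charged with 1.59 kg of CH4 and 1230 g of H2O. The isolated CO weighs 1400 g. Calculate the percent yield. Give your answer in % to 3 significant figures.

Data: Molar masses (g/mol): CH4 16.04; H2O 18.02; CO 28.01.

n(CH4) = 1.590×1000 / 16.04 = 99.13 mol
n(H2O) = 1230 / 18.02 = 68.26 mol
n/ν for CH4 = 99.13/1 = 99.13
n/ν for H2O = 68.26/1 = 68.26
Smallest n/ν is H2O → limiting reagent.
theoretical n(CO) = (1/1) × 68.26 = 68.26 mol → 1912 g
% yield = 1400 / 1912 × 100 = 73.22 %

73.2 %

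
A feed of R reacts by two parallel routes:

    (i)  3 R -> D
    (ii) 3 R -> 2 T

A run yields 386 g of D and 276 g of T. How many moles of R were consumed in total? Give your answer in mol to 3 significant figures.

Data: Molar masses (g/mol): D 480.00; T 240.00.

n(D) = 386 / 480.00 = 0.8042 mol
n(T) = 276 / 240.00 = 1.150 mol
n(R) via (i) = (3/1)×0.8042 = 2.413 mol
n(R) via (ii) = (3/2)×1.150 = 1.725 mol
total n(R) = 2.413 + 1.725 = 4.138 mol

4.14 mol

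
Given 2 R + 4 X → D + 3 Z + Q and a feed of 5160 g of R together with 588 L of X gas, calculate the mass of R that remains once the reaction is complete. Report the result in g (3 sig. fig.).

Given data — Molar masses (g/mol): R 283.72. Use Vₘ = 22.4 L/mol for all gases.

1440 g

n(R) = 5160 / 283.72 = 18.19 mol
n(X) = 588.0 / 22.4 = 26.25 mol
n/ν for R = 18.19/2 = 9.095
n/ν for X = 26.25/4 = 6.563
Smallest n/ν is X → limiting reagent.
R consumed = (2/4) × 26.25 = 13.13 mol
R remaining = 18.19 − 13.13 = 5.060 mol
mass = 5.060 × 283.72 = 1436 g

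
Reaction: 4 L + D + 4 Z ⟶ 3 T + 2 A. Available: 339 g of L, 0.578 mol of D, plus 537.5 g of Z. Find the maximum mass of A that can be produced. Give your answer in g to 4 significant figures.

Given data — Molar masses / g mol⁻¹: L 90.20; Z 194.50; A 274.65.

317.5 g

n(L) = 339.0 / 90.20 = 3.758 mol
n(D) = 0.5780 mol
n(Z) = 537.5 / 194.50 = 2.763 mol
n/ν for L = 3.758/4 = 0.9395
n/ν for D = 0.5780/1 = 0.5780
n/ν for Z = 2.763/4 = 0.6908
Smallest n/ν is D → limiting reagent.
n(A) = (2/1) × 0.5780 = 1.156 mol
mass = 1.156 × 274.65 = 317.5 g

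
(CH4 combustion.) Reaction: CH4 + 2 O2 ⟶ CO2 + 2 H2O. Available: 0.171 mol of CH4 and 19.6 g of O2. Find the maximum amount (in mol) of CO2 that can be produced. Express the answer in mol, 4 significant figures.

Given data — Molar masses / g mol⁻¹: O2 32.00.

0.1710 mol

n(CH4) = 0.1710 mol
n(O2) = 19.60 / 32.00 = 0.6125 mol
n/ν → CH4: 0.1710, O2: 0.3063; CH4 is limiting.
n(CO2) = (1/1) × 0.1710 = 0.1710 mol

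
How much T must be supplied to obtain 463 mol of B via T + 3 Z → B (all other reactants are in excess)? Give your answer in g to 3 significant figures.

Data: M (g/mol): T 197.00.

n(B) = 463.0 mol
n(T) = (1/1) × 463.0 = 463.0 mol
mass = 463.0 × 197.00 = 91210 g

91200 g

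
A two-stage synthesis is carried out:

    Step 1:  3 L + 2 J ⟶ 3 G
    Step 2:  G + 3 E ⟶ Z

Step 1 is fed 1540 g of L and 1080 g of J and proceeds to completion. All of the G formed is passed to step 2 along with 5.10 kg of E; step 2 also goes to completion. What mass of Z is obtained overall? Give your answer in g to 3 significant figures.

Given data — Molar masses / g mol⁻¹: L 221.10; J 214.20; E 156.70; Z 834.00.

Step 1:
n(L) = 1540 / 221.10 = 6.965 mol
n(J) = 1080 / 214.20 = 5.042 mol
n/ν → L: 2.322, J: 2.521; L is limiting.
n(G) produced = (3/3) × 6.965 = 6.965 mol
Step 2:
n(G) available = 6.965 mol
n(E) = 5.100×1000 / 156.70 = 32.55 mol
n/ν → G: 6.965, E: 10.85; G is limiting.
n(Z) = (1/1) × 6.965 = 6.965 mol
mass = 6.965 × 834.00 = 5809 g

5810 g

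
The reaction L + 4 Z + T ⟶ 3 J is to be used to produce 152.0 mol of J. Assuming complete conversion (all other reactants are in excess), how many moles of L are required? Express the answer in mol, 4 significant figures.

50.67 mol

n(J) = 152.0 mol
n(L) = (1/3) × 152.0 = 50.67 mol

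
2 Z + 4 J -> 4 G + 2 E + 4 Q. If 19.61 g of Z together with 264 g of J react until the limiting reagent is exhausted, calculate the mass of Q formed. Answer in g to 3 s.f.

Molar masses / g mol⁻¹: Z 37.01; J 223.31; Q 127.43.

n(Z) = 19.61 / 37.01 = 0.5299 mol
n(J) = 264.0 / 223.31 = 1.182 mol
n/ν for Z = 0.5299/2 = 0.2650
n/ν for J = 1.182/4 = 0.2955
Smallest n/ν is Z → limiting reagent.
n(Q) = (4/2) × 0.5299 = 1.060 mol
mass = 1.060 × 127.43 = 135.1 g

135 g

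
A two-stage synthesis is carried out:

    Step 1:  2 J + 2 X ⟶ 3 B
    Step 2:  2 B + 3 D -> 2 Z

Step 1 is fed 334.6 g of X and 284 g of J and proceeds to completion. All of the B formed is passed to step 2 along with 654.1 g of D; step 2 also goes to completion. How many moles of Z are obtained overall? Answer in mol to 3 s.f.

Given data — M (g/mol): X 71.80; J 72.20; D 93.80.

4.65 mol

Step 1:
n(X) = 334.6 / 71.80 = 4.660 mol
n(J) = 284.0 / 72.20 = 3.934 mol
n/ν for X = 4.660/2 = 2.330
n/ν for J = 3.934/2 = 1.967
Smallest n/ν is J → limiting reagent.
n(B) produced = (3/2) × 3.934 = 5.901 mol
Step 2:
n(B) available = 5.901 mol
n(D) = 654.1 / 93.80 = 6.973 mol
n/ν for B = 5.901/2 = 2.951
n/ν for D = 6.973/3 = 2.324
Smallest n/ν is D → limiting reagent.
n(Z) = (2/3) × 6.973 = 4.649 mol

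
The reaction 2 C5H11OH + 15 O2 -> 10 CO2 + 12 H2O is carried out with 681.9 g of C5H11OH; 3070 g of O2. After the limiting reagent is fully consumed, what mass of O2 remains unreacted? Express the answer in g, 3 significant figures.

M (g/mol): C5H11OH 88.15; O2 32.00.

n(C5H11OH) = 681.9 / 88.15 = 7.736 mol
n(O2) = 3070 / 32.00 = 95.94 mol
n/ν for C5H11OH = 7.736/2 = 3.868
n/ν for O2 = 95.94/15 = 6.396
Smallest n/ν is C5H11OH → limiting reagent.
O2 consumed = (15/2) × 7.736 = 58.02 mol
O2 remaining = 95.94 − 58.02 = 37.92 mol
mass = 37.92 × 32.00 = 1213 g

1210 g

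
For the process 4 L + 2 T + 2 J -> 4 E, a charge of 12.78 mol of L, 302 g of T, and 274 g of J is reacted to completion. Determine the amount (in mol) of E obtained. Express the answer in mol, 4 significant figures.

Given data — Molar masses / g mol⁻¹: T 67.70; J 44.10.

n(L) = 12.78 mol
n(T) = 302.0 / 67.70 = 4.461 mol
n(J) = 274.0 / 44.10 = 6.213 mol
n/ν for L = 12.78/4 = 3.195
n/ν for T = 4.461/2 = 2.231
n/ν for J = 6.213/2 = 3.107
Smallest n/ν is T → limiting reagent.
n(E) = (4/2) × 4.461 = 8.922 mol

8.922 mol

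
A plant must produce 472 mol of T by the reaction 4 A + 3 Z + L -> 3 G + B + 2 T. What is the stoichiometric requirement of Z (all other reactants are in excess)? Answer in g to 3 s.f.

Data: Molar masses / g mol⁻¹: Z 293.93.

n(T) = 472.0 mol
n(Z) = (3/2) × 472.0 = 708.0 mol
mass = 708.0 × 293.93 = 208100 g

208000 g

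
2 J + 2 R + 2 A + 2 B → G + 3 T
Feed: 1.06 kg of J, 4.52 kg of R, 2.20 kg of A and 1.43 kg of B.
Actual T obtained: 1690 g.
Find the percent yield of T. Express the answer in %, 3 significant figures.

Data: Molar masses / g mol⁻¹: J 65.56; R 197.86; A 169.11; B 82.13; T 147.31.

n(J) = 1.060×1000 / 65.56 = 16.17 mol
n(R) = 4.520×1000 / 197.86 = 22.84 mol
n(A) = 2.200×1000 / 169.11 = 13.01 mol
n(B) = 1.430×1000 / 82.13 = 17.41 mol
n/ν → J: 8.085, R: 11.42, A: 6.505, B: 8.705; A is limiting.
theoretical n(T) = (3/2) × 13.01 = 19.52 mol → 2875 g
% yield = 1690 / 2875 × 100 = 58.78 %

58.8 %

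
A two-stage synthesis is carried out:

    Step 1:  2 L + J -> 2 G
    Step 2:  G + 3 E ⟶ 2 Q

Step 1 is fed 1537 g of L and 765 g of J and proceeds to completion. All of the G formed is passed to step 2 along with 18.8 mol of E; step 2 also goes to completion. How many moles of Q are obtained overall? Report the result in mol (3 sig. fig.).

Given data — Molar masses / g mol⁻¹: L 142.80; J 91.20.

12.5 mol

Step 1:
n(L) = 1537 / 142.80 = 10.76 mol
n(J) = 765.0 / 91.20 = 8.388 mol
n/ν for L = 10.76/2 = 5.380
n/ν for J = 8.388/1 = 8.388
Smallest n/ν is L → limiting reagent.
n(G) produced = (2/2) × 10.76 = 10.76 mol
Step 2:
n(G) available = 10.76 mol
n(E) = 18.80 mol
n/ν for G = 10.76/1 = 10.76
n/ν for E = 18.80/3 = 6.267
Smallest n/ν is E → limiting reagent.
n(Q) = (2/3) × 18.80 = 12.53 mol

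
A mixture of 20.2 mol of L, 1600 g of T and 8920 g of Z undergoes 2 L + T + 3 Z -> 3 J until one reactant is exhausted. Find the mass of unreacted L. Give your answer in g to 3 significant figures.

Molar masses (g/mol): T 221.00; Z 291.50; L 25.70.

147 g

n(L) = 20.20 mol
n(T) = 1600 / 221.00 = 7.240 mol
n(Z) = 8920 / 291.50 = 30.60 mol
n/ν for L = 20.20/2 = 10.10
n/ν for T = 7.240/1 = 7.240
n/ν for Z = 30.60/3 = 10.20
Smallest n/ν is T → limiting reagent.
L consumed = (2/1) × 7.240 = 14.48 mol
L remaining = 20.20 − 14.48 = 5.720 mol
mass = 5.720 × 25.70 = 147.0 g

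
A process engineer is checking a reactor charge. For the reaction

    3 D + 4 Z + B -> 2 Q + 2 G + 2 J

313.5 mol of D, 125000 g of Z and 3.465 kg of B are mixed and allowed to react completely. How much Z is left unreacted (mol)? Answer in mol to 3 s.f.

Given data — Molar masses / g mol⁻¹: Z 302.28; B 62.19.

191 mol

n(D) = 313.5 mol
n(Z) = 125000 / 302.28 = 413.5 mol
n(B) = 3.465×1000 / 62.19 = 55.72 mol
n/ν for D = 313.5/3 = 104.5
n/ν for Z = 413.5/4 = 103.4
n/ν for B = 55.72/1 = 55.72
Smallest n/ν is B → limiting reagent.
Z consumed = (4/1) × 55.72 = 222.9 mol
Z remaining = 413.5 − 222.9 = 190.6 mol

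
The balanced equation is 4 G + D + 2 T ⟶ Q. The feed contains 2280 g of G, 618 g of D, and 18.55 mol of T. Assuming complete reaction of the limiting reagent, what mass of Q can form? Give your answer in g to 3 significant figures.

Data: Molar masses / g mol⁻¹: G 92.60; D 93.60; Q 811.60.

n(G) = 2280 / 92.60 = 24.62 mol
n(D) = 618.0 / 93.60 = 6.603 mol
n(T) = 18.55 mol
n/ν for G = 24.62/4 = 6.155
n/ν for D = 6.603/1 = 6.603
n/ν for T = 18.55/2 = 9.275
Smallest n/ν is G → limiting reagent.
n(Q) = (1/4) × 24.62 = 6.155 mol
mass = 6.155 × 811.60 = 4995 g

5000 g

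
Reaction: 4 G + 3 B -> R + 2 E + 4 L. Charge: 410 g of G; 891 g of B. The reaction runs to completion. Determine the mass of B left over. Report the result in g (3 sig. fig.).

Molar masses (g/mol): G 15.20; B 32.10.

n(G) = 410.0 / 15.20 = 26.97 mol
n(B) = 891.0 / 32.10 = 27.76 mol
n/ν → G: 6.743, B: 9.253; G is limiting.
B consumed = (3/4) × 26.97 = 20.23 mol
B remaining = 27.76 − 20.23 = 7.530 mol
mass = 7.530 × 32.10 = 241.7 g

242 g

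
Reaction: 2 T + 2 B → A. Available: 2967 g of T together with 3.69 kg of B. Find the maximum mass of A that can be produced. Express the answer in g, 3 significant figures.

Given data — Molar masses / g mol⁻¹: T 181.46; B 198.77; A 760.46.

n(T) = 2967 / 181.46 = 16.35 mol
n(B) = 3.690×1000 / 198.77 = 18.56 mol
n/ν for T = 16.35/2 = 8.175
n/ν for B = 18.56/2 = 9.280
Smallest n/ν is T → limiting reagent.
n(A) = (1/2) × 16.35 = 8.175 mol
mass = 8.175 × 760.46 = 6217 g

6220 g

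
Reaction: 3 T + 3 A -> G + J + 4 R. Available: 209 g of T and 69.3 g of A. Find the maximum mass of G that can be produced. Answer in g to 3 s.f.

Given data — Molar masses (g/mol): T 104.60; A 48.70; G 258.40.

n(T) = 209.0 / 104.60 = 1.998 mol
n(A) = 69.30 / 48.70 = 1.423 mol
n/ν for T = 1.998/3 = 0.6660
n/ν for A = 1.423/3 = 0.4743
Smallest n/ν is A → limiting reagent.
n(G) = (1/3) × 1.423 = 0.4743 mol
mass = 0.4743 × 258.40 = 122.6 g

123 g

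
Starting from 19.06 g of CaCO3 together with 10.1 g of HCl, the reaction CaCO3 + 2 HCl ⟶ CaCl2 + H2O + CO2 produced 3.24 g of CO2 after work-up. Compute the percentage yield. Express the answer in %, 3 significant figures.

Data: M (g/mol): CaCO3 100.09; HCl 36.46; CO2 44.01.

53.2 %

n(CaCO3) = 19.06 / 100.09 = 0.1904 mol
n(HCl) = 10.10 / 36.46 = 0.2770 mol
n/ν → CaCO3: 0.1904, HCl: 0.1385; HCl is limiting.
theoretical n(CO2) = (1/2) × 0.2770 = 0.1385 mol → 6.095 g
% yield = 3.24 / 6.095 × 100 = 53.16 %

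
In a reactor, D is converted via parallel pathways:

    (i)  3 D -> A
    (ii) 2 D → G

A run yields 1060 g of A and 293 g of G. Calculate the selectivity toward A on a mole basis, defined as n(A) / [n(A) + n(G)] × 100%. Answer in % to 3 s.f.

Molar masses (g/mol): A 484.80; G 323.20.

70.7 %

n(A) = 1060 / 484.80 = 2.186 mol
n(G) = 293 / 323.20 = 0.9066 mol
selectivity = 2.186/(2.186+0.9066) × 100 = 70.68 %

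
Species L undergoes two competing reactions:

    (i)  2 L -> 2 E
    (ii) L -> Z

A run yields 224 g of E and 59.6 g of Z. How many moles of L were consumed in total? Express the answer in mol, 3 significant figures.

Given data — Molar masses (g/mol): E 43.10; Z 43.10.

6.58 mol

n(E) = 224 / 43.10 = 5.197 mol
n(Z) = 59.6 / 43.10 = 1.383 mol
n(L) via (i) = (2/2)×5.197 = 5.197 mol
n(L) via (ii) = (1/1)×1.383 = 1.383 mol
total n(L) = 5.197 + 1.383 = 6.580 mol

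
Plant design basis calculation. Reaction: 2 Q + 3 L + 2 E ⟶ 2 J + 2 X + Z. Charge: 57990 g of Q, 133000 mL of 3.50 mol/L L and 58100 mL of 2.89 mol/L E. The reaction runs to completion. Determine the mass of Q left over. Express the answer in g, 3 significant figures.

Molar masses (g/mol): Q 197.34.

24900 g

n(Q) = 57990 / 197.34 = 293.9 mol
n(L) = 3.50 × 133000/1000 = 465.5 mol
n(E) = 2.89 × 58100/1000 = 167.9 mol
n/ν for Q = 293.9/2 = 147.0
n/ν for L = 465.5/3 = 155.2
n/ν for E = 167.9/2 = 83.95
Smallest n/ν is E → limiting reagent.
Q consumed = (2/2) × 167.9 = 167.9 mol
Q remaining = 293.9 − 167.9 = 126.0 mol
mass = 126.0 × 197.34 = 24860 g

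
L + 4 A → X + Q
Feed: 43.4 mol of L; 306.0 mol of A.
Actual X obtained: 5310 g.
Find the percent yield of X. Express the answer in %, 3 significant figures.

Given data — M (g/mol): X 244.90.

50.0 %

n(L) = 43.40 mol
n(A) = 306.0 mol
n/ν → L: 43.40, A: 76.50; L is limiting.
theoretical n(X) = (1/1) × 43.40 = 43.40 mol → 10630 g
% yield = 5310 / 10630 × 100 = 49.95 %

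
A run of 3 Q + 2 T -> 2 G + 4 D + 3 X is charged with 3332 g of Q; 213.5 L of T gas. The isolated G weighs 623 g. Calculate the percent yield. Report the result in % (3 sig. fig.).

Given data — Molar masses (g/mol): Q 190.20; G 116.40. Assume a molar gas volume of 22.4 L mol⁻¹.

56.2 %

n(Q) = 3332 / 190.20 = 17.52 mol
n(T) = 213.5 / 22.4 = 9.531 mol
n/ν for Q = 17.52/3 = 5.840
n/ν for T = 9.531/2 = 4.766
Smallest n/ν is T → limiting reagent.
theoretical n(G) = (2/2) × 9.531 = 9.531 mol → 1109 g
% yield = 623 / 1109 × 100 = 56.18 %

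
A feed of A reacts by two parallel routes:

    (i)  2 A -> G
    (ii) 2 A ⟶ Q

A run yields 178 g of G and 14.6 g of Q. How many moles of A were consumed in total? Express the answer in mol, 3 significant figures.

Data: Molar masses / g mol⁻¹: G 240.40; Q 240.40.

n(G) = 178 / 240.40 = 0.7404 mol
n(Q) = 14.6 / 240.40 = 0.06073 mol
n(A) via (i) = (2/1)×0.7404 = 1.481 mol
n(A) via (ii) = (2/1)×0.06073 = 0.1215 mol
total n(A) = 1.481 + 0.1215 = 1.603 mol

1.60 mol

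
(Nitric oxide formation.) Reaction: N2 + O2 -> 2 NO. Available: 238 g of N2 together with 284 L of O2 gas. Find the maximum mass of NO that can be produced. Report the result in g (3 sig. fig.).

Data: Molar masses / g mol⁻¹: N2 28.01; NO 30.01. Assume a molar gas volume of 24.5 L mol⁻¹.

510 g

n(N2) = 238.0 / 28.01 = 8.497 mol
n(O2) = 284.0 / 24.5 = 11.59 mol
n/ν → N2: 8.497, O2: 11.59; N2 is limiting.
n(NO) = (2/1) × 8.497 = 16.99 mol
mass = 16.99 × 30.01 = 509.9 g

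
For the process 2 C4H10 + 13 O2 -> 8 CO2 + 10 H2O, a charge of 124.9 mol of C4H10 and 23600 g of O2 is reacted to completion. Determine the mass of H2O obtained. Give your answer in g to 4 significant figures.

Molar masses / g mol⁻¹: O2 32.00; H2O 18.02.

n(C4H10) = 124.9 mol
n(O2) = 23600 / 32.00 = 737.5 mol
n/ν → C4H10: 62.45, O2: 56.73; O2 is limiting.
n(H2O) = (10/13) × 737.5 = 567.3 mol
mass = 567.3 × 18.02 = 10220 g

10220 g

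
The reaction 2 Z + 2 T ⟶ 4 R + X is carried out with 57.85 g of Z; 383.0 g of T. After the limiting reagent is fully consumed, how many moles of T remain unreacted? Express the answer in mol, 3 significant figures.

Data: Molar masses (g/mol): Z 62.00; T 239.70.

n(Z) = 57.85 / 62.00 = 0.9331 mol
n(T) = 383.0 / 239.70 = 1.598 mol
n/ν → Z: 0.4666, T: 0.7990; Z is limiting.
T consumed = (2/2) × 0.9331 = 0.9331 mol
T remaining = 1.598 − 0.9331 = 0.6649 mol

0.665 mol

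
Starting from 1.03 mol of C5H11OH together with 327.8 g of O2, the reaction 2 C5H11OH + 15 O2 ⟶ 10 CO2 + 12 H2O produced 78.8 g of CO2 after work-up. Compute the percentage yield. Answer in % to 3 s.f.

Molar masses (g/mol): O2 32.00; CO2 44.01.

34.8 %

n(C5H11OH) = 1.030 mol
n(O2) = 327.8 / 32.00 = 10.24 mol
n/ν → C5H11OH: 0.5150, O2: 0.6827; C5H11OH is limiting.
theoretical n(CO2) = (10/2) × 1.030 = 5.150 mol → 226.7 g
% yield = 78.8 / 226.7 × 100 = 34.76 %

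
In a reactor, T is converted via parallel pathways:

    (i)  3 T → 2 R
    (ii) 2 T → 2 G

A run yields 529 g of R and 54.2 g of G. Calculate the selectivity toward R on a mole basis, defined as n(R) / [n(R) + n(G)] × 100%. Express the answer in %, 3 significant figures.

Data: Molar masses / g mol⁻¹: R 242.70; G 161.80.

86.7 %

n(R) = 529 / 242.70 = 2.180 mol
n(G) = 54.2 / 161.80 = 0.3350 mol
selectivity = 2.180/(2.180+0.3350) × 100 = 86.68 %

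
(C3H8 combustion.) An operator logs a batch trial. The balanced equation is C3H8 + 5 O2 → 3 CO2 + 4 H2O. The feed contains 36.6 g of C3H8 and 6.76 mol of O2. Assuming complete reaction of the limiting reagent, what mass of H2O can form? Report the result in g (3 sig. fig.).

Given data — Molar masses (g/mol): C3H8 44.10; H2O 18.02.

n(C3H8) = 36.60 / 44.10 = 0.8299 mol
n(O2) = 6.760 mol
n/ν → C3H8: 0.8299, O2: 1.352; C3H8 is limiting.
n(H2O) = (4/1) × 0.8299 = 3.320 mol
mass = 3.320 × 18.02 = 59.83 g

59.8 g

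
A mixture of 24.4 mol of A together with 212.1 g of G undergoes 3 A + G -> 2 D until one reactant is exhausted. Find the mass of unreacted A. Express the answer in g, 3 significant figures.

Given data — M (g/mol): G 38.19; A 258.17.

n(A) = 24.40 mol
n(G) = 212.1 / 38.19 = 5.554 mol
n/ν for A = 24.40/3 = 8.133
n/ν for G = 5.554/1 = 5.554
Smallest n/ν is G → limiting reagent.
A consumed = (3/1) × 5.554 = 16.66 mol
A remaining = 24.40 − 16.66 = 7.740 mol
mass = 7.740 × 258.17 = 1998 g

2000 g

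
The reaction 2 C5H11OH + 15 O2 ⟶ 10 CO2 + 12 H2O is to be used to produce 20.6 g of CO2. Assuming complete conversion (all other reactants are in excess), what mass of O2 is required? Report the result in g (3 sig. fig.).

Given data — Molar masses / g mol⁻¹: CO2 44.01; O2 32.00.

n(CO2) = 20.6 / 44.01 = 0.4681 mol
n(O2) = (15/10) × 0.4681 = 0.7022 mol
mass = 0.7022 × 32.00 = 22.47 g

22.5 g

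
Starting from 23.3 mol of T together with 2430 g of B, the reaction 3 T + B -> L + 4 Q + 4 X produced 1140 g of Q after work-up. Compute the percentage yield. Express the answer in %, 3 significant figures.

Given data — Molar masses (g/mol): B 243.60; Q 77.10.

n(T) = 23.30 mol
n(B) = 2430 / 243.60 = 9.975 mol
n/ν for T = 23.30/3 = 7.767
n/ν for B = 9.975/1 = 9.975
Smallest n/ν is T → limiting reagent.
theoretical n(Q) = (4/3) × 23.30 = 31.07 mol → 2395 g
% yield = 1140 / 2395 × 100 = 47.60 %

47.6 %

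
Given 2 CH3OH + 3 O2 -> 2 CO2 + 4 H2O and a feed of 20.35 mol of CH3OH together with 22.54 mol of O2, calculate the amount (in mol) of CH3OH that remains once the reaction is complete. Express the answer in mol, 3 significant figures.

5.32 mol

n(CH3OH) = 20.35 mol
n(O2) = 22.54 mol
n/ν for CH3OH = 20.35/2 = 10.18
n/ν for O2 = 22.54/3 = 7.513
Smallest n/ν is O2 → limiting reagent.
CH3OH consumed = (2/3) × 22.54 = 15.03 mol
CH3OH remaining = 20.35 − 15.03 = 5.320 mol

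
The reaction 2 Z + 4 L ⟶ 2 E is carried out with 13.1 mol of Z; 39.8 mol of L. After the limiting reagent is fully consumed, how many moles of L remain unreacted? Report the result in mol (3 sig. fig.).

n(Z) = 13.10 mol
n(L) = 39.80 mol
n/ν for Z = 13.10/2 = 6.550
n/ν for L = 39.80/4 = 9.950
Smallest n/ν is Z → limiting reagent.
L consumed = (4/2) × 13.10 = 26.20 mol
L remaining = 39.80 − 26.20 = 13.60 mol

13.6 mol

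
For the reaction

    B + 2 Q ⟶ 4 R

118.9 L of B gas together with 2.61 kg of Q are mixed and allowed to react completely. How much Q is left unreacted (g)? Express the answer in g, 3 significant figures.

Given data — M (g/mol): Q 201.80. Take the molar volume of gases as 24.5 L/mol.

651 g

n(B) = 118.9 / 24.5 = 4.853 mol
n(Q) = 2.610×1000 / 201.80 = 12.93 mol
n/ν → B: 4.853, Q: 6.465; B is limiting.
Q consumed = (2/1) × 4.853 = 9.706 mol
Q remaining = 12.93 − 9.706 = 3.224 mol
mass = 3.224 × 201.80 = 650.6 g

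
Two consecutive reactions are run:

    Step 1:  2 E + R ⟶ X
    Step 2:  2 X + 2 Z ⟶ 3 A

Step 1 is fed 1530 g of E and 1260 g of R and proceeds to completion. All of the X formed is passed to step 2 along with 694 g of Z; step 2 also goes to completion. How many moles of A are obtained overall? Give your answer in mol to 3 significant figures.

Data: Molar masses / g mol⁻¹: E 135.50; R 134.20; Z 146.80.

7.09 mol

Step 1:
n(E) = 1530 / 135.50 = 11.29 mol
n(R) = 1260 / 134.20 = 9.389 mol
n/ν for E = 11.29/2 = 5.645
n/ν for R = 9.389/1 = 9.389
Smallest n/ν is E → limiting reagent.
n(X) produced = (1/2) × 11.29 = 5.645 mol
Step 2:
n(X) available = 5.645 mol
n(Z) = 694.0 / 146.80 = 4.728 mol
n/ν for X = 5.645/2 = 2.823
n/ν for Z = 4.728/2 = 2.364
Smallest n/ν is Z → limiting reagent.
n(A) = (3/2) × 4.728 = 7.092 mol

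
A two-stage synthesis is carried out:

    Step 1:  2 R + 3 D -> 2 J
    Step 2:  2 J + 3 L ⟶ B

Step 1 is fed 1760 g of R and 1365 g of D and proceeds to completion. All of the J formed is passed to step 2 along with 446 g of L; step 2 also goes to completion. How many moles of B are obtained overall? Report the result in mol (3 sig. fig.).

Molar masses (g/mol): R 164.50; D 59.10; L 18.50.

Step 1:
n(R) = 1760 / 164.50 = 10.70 mol
n(D) = 1365 / 59.10 = 23.10 mol
n/ν for R = 10.70/2 = 5.350
n/ν for D = 23.10/3 = 7.700
Smallest n/ν is R → limiting reagent.
n(J) produced = (2/2) × 10.70 = 10.70 mol
Step 2:
n(J) available = 10.70 mol
n(L) = 446.0 / 18.50 = 24.11 mol
n/ν for J = 10.70/2 = 5.350
n/ν for L = 24.11/3 = 8.037
Smallest n/ν is J → limiting reagent.
n(B) = (1/2) × 10.70 = 5.350 mol

5.35 mol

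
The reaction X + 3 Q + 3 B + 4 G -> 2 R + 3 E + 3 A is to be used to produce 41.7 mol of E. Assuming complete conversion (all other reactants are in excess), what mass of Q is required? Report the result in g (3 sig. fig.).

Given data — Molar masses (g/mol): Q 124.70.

5200 g

n(E) = 41.70 mol
n(Q) = (3/3) × 41.70 = 41.70 mol
mass = 41.70 × 124.70 = 5200 g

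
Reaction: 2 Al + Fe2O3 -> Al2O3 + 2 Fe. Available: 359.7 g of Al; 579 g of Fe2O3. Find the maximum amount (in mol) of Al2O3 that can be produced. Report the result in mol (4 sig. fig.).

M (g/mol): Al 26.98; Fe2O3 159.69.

3.626 mol

n(Al) = 359.7 / 26.98 = 13.33 mol
n(Fe2O3) = 579.0 / 159.69 = 3.626 mol
n/ν for Al = 13.33/2 = 6.665
n/ν for Fe2O3 = 3.626/1 = 3.626
Smallest n/ν is Fe2O3 → limiting reagent.
n(Al2O3) = (1/1) × 3.626 = 3.626 mol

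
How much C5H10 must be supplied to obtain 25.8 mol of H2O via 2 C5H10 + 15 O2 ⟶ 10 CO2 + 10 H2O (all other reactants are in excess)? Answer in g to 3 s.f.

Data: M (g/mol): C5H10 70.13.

362 g

n(H2O) = 25.80 mol
n(C5H10) = (2/10) × 25.80 = 5.160 mol
mass = 5.160 × 70.13 = 361.9 g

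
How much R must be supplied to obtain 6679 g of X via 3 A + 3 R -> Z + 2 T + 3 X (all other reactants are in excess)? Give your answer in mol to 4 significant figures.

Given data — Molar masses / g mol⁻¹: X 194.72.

n(X) = 6679 / 194.72 = 34.30 mol
n(R) = (3/3) × 34.30 = 34.30 mol

34.30 mol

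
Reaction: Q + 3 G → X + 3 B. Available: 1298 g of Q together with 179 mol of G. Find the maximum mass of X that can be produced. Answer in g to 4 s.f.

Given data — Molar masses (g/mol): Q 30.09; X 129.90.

n(Q) = 1298 / 30.09 = 43.14 mol
n(G) = 179.0 mol
n/ν → Q: 43.14, G: 59.67; Q is limiting.
n(X) = (1/1) × 43.14 = 43.14 mol
mass = 43.14 × 129.90 = 5604 g

5604 g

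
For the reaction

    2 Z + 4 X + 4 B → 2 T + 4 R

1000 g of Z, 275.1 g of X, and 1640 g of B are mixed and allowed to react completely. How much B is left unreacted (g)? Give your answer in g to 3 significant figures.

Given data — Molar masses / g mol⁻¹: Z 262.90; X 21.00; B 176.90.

n(Z) = 1000 / 262.90 = 3.804 mol
n(X) = 275.1 / 21.00 = 13.10 mol
n(B) = 1640 / 176.90 = 9.271 mol
n/ν → Z: 1.902, X: 3.275, B: 2.318; Z is limiting.
B consumed = (4/2) × 3.804 = 7.608 mol
B remaining = 9.271 − 7.608 = 1.663 mol
mass = 1.663 × 176.90 = 294.2 g

294 g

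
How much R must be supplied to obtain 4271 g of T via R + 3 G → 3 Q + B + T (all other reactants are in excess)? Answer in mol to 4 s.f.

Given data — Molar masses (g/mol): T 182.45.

n(T) = 4271 / 182.45 = 23.41 mol
n(R) = (1/1) × 23.41 = 23.41 mol

23.41 mol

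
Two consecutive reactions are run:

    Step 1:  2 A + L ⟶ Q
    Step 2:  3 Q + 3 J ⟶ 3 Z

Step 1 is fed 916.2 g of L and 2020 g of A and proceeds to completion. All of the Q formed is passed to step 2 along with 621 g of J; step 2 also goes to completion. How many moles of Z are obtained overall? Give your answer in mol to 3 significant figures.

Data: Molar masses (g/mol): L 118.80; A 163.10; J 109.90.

Step 1:
n(L) = 916.2 / 118.80 = 7.712 mol
n(A) = 2020 / 163.10 = 12.39 mol
n/ν → L: 7.712, A: 6.195; A is limiting.
n(Q) produced = (1/2) × 12.39 = 6.195 mol
Step 2:
n(Q) available = 6.195 mol
n(J) = 621.0 / 109.90 = 5.651 mol
n/ν → Q: 2.065, J: 1.884; J is limiting.
n(Z) = (3/3) × 5.651 = 5.651 mol

5.65 mol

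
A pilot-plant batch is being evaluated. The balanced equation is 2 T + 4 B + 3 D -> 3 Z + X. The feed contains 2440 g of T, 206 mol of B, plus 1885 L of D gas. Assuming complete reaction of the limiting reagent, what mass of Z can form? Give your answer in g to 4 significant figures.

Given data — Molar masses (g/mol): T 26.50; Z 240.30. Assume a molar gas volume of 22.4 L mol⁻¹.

n(T) = 2440 / 26.50 = 92.08 mol
n(B) = 206.0 mol
n(D) = 1885 / 22.4 = 84.15 mol
n/ν for T = 92.08/2 = 46.04
n/ν for B = 206.0/4 = 51.50
n/ν for D = 84.15/3 = 28.05
Smallest n/ν is D → limiting reagent.
n(Z) = (3/3) × 84.15 = 84.15 mol
mass = 84.15 × 240.30 = 20220 g

20220 g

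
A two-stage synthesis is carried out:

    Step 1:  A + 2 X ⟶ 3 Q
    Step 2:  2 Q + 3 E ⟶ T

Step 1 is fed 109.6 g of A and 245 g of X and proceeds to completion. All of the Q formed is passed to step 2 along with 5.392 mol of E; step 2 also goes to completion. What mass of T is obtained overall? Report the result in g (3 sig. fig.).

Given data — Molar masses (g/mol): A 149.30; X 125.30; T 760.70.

838 g

Step 1:
n(A) = 109.6 / 149.30 = 0.7341 mol
n(X) = 245.0 / 125.30 = 1.955 mol
n/ν → A: 0.7341, X: 0.9775; A is limiting.
n(Q) produced = (3/1) × 0.7341 = 2.202 mol
Step 2:
n(Q) available = 2.202 mol
n(E) = 5.392 mol
n/ν → Q: 1.101, E: 1.797; Q is limiting.
n(T) = (1/2) × 2.202 = 1.101 mol
mass = 1.101 × 760.70 = 837.5 g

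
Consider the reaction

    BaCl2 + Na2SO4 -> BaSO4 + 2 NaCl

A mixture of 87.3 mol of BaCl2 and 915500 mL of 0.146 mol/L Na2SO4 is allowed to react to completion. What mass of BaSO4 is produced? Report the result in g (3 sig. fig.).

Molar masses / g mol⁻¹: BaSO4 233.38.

n(BaCl2) = 87.30 mol
n(Na2SO4) = 0.146 × 915500/1000 = 133.7 mol
n/ν for BaCl2 = 87.30/1 = 87.30
n/ν for Na2SO4 = 133.7/1 = 133.7
Smallest n/ν is BaCl2 → limiting reagent.
n(BaSO4) = (1/1) × 87.30 = 87.30 mol
mass = 87.30 × 233.38 = 20370 g

20400 g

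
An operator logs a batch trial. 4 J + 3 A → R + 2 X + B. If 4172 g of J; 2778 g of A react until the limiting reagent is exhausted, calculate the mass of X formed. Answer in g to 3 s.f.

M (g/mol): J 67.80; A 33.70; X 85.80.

n(J) = 4172 / 67.80 = 61.53 mol
n(A) = 2778 / 33.70 = 82.43 mol
n/ν for J = 61.53/4 = 15.38
n/ν for A = 82.43/3 = 27.48
Smallest n/ν is J → limiting reagent.
n(X) = (2/4) × 61.53 = 30.77 mol
mass = 30.77 × 85.80 = 2640 g

2640 g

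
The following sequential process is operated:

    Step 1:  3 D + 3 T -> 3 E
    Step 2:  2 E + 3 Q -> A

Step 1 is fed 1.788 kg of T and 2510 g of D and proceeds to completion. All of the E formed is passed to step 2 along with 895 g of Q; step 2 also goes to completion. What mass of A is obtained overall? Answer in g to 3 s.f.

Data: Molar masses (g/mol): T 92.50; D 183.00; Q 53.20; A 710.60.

3980 g

Step 1:
n(T) = 1.788×1000 / 92.50 = 19.33 mol
n(D) = 2510 / 183.00 = 13.72 mol
n/ν for T = 19.33/3 = 6.443
n/ν for D = 13.72/3 = 4.573
Smallest n/ν is D → limiting reagent.
n(E) produced = (3/3) × 13.72 = 13.72 mol
Step 2:
n(E) available = 13.72 mol
n(Q) = 895.0 / 53.20 = 16.82 mol
n/ν for E = 13.72/2 = 6.860
n/ν for Q = 16.82/3 = 5.607
Smallest n/ν is Q → limiting reagent.
n(A) = (1/3) × 16.82 = 5.607 mol
mass = 5.607 × 710.60 = 3984 g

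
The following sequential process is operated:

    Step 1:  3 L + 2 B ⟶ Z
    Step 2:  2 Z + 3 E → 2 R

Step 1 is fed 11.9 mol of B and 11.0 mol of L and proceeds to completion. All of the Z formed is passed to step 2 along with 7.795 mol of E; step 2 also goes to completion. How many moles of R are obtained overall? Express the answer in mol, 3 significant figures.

Step 1:
n(B) = 11.90 mol
n(L) = 11.00 mol
n/ν → B: 5.950, L: 3.667; L is limiting.
n(Z) produced = (1/3) × 11.00 = 3.667 mol
Step 2:
n(Z) available = 3.667 mol
n(E) = 7.795 mol
n/ν → Z: 1.834, E: 2.598; Z is limiting.
n(R) = (2/2) × 3.667 = 3.667 mol

3.67 mol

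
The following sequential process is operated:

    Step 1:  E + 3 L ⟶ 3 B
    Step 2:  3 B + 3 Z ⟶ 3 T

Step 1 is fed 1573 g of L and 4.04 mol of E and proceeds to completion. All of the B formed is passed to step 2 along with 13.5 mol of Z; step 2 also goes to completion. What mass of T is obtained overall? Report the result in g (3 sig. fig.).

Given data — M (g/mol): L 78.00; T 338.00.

4100 g

Step 1:
n(L) = 1573 / 78.00 = 20.17 mol
n(E) = 4.040 mol
n/ν for L = 20.17/3 = 6.723
n/ν for E = 4.040/1 = 4.040
Smallest n/ν is E → limiting reagent.
n(B) produced = (3/1) × 4.040 = 12.12 mol
Step 2:
n(B) available = 12.12 mol
n(Z) = 13.50 mol
n/ν for B = 12.12/3 = 4.040
n/ν for Z = 13.50/3 = 4.500
Smallest n/ν is B → limiting reagent.
n(T) = (3/3) × 12.12 = 12.12 mol
mass = 12.12 × 338.00 = 4097 g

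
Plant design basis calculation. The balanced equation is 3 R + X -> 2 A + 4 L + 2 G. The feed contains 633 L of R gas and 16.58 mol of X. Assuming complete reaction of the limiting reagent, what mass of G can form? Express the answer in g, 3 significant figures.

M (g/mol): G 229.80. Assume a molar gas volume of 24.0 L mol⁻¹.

4040 g

n(R) = 633.0 / 24.0 = 26.38 mol
n(X) = 16.58 mol
n/ν for R = 26.38/3 = 8.793
n/ν for X = 16.58/1 = 16.58
Smallest n/ν is R → limiting reagent.
n(G) = (2/3) × 26.38 = 17.59 mol
mass = 17.59 × 229.80 = 4042 g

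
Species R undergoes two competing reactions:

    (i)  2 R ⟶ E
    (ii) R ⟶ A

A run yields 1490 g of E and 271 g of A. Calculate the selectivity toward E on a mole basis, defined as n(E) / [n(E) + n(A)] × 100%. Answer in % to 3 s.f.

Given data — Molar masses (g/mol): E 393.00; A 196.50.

73.3 %

n(E) = 1490 / 393.00 = 3.791 mol
n(A) = 271 / 196.50 = 1.379 mol
selectivity = 3.791/(3.791+1.379) × 100 = 73.33 %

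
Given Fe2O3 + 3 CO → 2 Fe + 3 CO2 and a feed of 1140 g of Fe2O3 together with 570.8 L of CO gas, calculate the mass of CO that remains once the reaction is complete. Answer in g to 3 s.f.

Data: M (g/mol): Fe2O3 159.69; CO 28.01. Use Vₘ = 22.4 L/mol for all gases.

n(Fe2O3) = 1140 / 159.69 = 7.139 mol
n(CO) = 570.8 / 22.4 = 25.48 mol
n/ν for Fe2O3 = 7.139/1 = 7.139
n/ν for CO = 25.48/3 = 8.493
Smallest n/ν is Fe2O3 → limiting reagent.
CO consumed = (3/1) × 7.139 = 21.42 mol
CO remaining = 25.48 − 21.42 = 4.060 mol
mass = 4.060 × 28.01 = 113.7 g

114 g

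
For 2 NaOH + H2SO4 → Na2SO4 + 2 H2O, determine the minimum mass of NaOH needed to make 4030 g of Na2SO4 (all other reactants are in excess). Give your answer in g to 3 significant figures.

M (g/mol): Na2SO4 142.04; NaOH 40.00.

2270 g

n(Na2SO4) = 4030 / 142.04 = 28.37 mol
n(NaOH) = (2/1) × 28.37 = 56.74 mol
mass = 56.74 × 40.00 = 2270 g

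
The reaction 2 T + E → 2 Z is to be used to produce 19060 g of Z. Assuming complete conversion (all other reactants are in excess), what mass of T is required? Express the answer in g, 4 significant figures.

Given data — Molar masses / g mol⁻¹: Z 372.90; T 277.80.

14200 g

n(Z) = 19060 / 372.90 = 51.11 mol
n(T) = (2/2) × 51.11 = 51.11 mol
mass = 51.11 × 277.80 = 14200 g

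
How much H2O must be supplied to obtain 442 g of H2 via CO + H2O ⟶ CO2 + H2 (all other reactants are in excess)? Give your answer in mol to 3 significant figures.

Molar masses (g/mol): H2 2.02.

219 mol

n(H2) = 442 / 2.02 = 218.8 mol
n(H2O) = (1/1) × 218.8 = 218.8 mol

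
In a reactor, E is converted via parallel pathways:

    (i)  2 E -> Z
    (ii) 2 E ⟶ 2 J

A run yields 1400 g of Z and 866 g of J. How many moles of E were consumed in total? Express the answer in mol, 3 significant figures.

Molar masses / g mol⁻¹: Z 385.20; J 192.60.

n(Z) = 1400 / 385.20 = 3.634 mol
n(J) = 866 / 192.60 = 4.496 mol
n(E) via (i) = (2/1)×3.634 = 7.268 mol
n(E) via (ii) = (2/2)×4.496 = 4.496 mol
total n(E) = 7.268 + 4.496 = 11.76 mol

11.8 mol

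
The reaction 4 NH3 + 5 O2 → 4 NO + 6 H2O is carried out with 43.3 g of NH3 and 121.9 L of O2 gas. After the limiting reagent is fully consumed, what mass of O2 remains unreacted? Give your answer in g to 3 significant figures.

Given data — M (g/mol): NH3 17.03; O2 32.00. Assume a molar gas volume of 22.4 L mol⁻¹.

72.4 g

n(NH3) = 43.30 / 17.03 = 2.543 mol
n(O2) = 121.9 / 22.4 = 5.442 mol
n/ν → NH3: 0.6358, O2: 1.088; NH3 is limiting.
O2 consumed = (5/4) × 2.543 = 3.179 mol
O2 remaining = 5.442 − 3.179 = 2.263 mol
mass = 2.263 × 32.00 = 72.42 g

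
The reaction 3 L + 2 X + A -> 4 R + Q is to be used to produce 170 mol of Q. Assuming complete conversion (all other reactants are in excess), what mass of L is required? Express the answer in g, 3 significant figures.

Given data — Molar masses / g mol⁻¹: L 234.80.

n(Q) = 170.0 mol
n(L) = (3/1) × 170.0 = 510.0 mol
mass = 510.0 × 234.80 = 119700 g

120000 g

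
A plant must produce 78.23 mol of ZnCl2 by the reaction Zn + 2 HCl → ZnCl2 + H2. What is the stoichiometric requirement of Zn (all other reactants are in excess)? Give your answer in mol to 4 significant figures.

n(ZnCl2) = 78.23 mol
n(Zn) = (1/1) × 78.23 = 78.23 mol

78.23 mol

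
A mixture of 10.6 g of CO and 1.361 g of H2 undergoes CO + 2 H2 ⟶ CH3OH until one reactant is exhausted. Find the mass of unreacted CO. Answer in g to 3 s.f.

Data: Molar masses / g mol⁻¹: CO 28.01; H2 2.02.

n(CO) = 10.60 / 28.01 = 0.3784 mol
n(H2) = 1.361 / 2.02 = 0.6738 mol
n/ν → CO: 0.3784, H2: 0.3369; H2 is limiting.
CO consumed = (1/2) × 0.6738 = 0.3369 mol
CO remaining = 0.3784 − 0.3369 = 0.04150 mol
mass = 0.04150 × 28.01 = 1.162 g

1.16 g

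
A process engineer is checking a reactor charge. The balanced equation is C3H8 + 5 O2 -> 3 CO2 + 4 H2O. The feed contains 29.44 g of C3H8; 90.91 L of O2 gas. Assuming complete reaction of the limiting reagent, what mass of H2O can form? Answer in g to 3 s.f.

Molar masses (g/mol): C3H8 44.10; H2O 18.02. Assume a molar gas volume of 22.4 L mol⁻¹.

n(C3H8) = 29.44 / 44.10 = 0.6676 mol
n(O2) = 90.91 / 22.4 = 4.058 mol
n/ν for C3H8 = 0.6676/1 = 0.6676
n/ν for O2 = 4.058/5 = 0.8116
Smallest n/ν is C3H8 → limiting reagent.
n(H2O) = (4/1) × 0.6676 = 2.670 mol
mass = 2.670 × 18.02 = 48.11 g

48.1 g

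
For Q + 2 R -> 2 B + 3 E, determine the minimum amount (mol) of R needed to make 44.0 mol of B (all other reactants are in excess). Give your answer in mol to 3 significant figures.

n(B) = 44.00 mol
n(R) = (2/2) × 44.00 = 44.00 mol

44.0 mol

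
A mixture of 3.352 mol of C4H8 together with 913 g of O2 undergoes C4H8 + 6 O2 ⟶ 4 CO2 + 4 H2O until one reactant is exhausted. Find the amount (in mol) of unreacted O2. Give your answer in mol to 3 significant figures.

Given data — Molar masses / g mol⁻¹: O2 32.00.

8.42 mol

n(C4H8) = 3.352 mol
n(O2) = 913.0 / 32.00 = 28.53 mol
n/ν for C4H8 = 3.352/1 = 3.352
n/ν for O2 = 28.53/6 = 4.755
Smallest n/ν is C4H8 → limiting reagent.
O2 consumed = (6/1) × 3.352 = 20.11 mol
O2 remaining = 28.53 − 20.11 = 8.420 mol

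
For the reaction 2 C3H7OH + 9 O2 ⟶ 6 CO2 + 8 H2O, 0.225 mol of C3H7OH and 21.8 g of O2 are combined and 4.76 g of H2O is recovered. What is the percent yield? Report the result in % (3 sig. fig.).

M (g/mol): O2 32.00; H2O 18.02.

n(C3H7OH) = 0.2250 mol
n(O2) = 21.80 / 32.00 = 0.6813 mol
n/ν for C3H7OH = 0.2250/2 = 0.1125
n/ν for O2 = 0.6813/9 = 0.07570
Smallest n/ν is O2 → limiting reagent.
theoretical n(H2O) = (8/9) × 0.6813 = 0.6056 mol → 10.91 g
% yield = 4.76 / 10.91 × 100 = 43.63 %

43.6 %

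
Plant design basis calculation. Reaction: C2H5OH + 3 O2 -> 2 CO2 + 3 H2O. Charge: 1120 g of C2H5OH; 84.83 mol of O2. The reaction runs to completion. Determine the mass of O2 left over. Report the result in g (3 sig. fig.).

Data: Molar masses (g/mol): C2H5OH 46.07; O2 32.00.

381 g

n(C2H5OH) = 1120 / 46.07 = 24.31 mol
n(O2) = 84.83 mol
n/ν for C2H5OH = 24.31/1 = 24.31
n/ν for O2 = 84.83/3 = 28.28
Smallest n/ν is C2H5OH → limiting reagent.
O2 consumed = (3/1) × 24.31 = 72.93 mol
O2 remaining = 84.83 − 72.93 = 11.90 mol
mass = 11.90 × 32.00 = 380.8 g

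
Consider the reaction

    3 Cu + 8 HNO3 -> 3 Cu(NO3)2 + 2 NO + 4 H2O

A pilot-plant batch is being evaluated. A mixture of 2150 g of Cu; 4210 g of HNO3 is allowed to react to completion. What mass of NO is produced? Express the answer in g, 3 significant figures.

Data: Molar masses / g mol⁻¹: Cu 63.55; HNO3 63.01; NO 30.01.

501 g

n(Cu) = 2150 / 63.55 = 33.83 mol
n(HNO3) = 4210 / 63.01 = 66.81 mol
n/ν → Cu: 11.28, HNO3: 8.351; HNO3 is limiting.
n(NO) = (2/8) × 66.81 = 16.70 mol
mass = 16.70 × 30.01 = 501.2 g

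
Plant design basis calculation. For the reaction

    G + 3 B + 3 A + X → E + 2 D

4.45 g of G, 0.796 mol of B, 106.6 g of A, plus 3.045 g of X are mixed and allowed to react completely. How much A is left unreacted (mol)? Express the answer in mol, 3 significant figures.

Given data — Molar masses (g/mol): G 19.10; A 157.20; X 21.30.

n(G) = 4.450 / 19.10 = 0.2330 mol
n(B) = 0.7960 mol
n(A) = 106.6 / 157.20 = 0.6781 mol
n(X) = 3.045 / 21.30 = 0.1430 mol
n/ν → G: 0.2330, B: 0.2653, A: 0.2260, X: 0.1430; X is limiting.
A consumed = (3/1) × 0.1430 = 0.4290 mol
A remaining = 0.6781 − 0.4290 = 0.2491 mol

0.249 mol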